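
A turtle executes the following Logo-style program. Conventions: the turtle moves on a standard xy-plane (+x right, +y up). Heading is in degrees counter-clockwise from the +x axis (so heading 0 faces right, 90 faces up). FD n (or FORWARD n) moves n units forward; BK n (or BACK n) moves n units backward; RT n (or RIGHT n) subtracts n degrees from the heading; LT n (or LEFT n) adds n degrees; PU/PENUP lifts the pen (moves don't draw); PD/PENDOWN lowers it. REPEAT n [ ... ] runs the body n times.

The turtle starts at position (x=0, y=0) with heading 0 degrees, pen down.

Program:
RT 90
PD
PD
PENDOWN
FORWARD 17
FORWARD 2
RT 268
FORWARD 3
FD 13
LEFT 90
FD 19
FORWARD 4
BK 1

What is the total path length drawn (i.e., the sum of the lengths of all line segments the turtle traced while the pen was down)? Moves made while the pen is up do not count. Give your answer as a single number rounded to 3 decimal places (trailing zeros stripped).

Executing turtle program step by step:
Start: pos=(0,0), heading=0, pen down
RT 90: heading 0 -> 270
PD: pen down
PD: pen down
PD: pen down
FD 17: (0,0) -> (0,-17) [heading=270, draw]
FD 2: (0,-17) -> (0,-19) [heading=270, draw]
RT 268: heading 270 -> 2
FD 3: (0,-19) -> (2.998,-18.895) [heading=2, draw]
FD 13: (2.998,-18.895) -> (15.99,-18.442) [heading=2, draw]
LT 90: heading 2 -> 92
FD 19: (15.99,-18.442) -> (15.327,0.547) [heading=92, draw]
FD 4: (15.327,0.547) -> (15.188,4.544) [heading=92, draw]
BK 1: (15.188,4.544) -> (15.222,3.545) [heading=92, draw]
Final: pos=(15.222,3.545), heading=92, 7 segment(s) drawn

Segment lengths:
  seg 1: (0,0) -> (0,-17), length = 17
  seg 2: (0,-17) -> (0,-19), length = 2
  seg 3: (0,-19) -> (2.998,-18.895), length = 3
  seg 4: (2.998,-18.895) -> (15.99,-18.442), length = 13
  seg 5: (15.99,-18.442) -> (15.327,0.547), length = 19
  seg 6: (15.327,0.547) -> (15.188,4.544), length = 4
  seg 7: (15.188,4.544) -> (15.222,3.545), length = 1
Total = 59

Answer: 59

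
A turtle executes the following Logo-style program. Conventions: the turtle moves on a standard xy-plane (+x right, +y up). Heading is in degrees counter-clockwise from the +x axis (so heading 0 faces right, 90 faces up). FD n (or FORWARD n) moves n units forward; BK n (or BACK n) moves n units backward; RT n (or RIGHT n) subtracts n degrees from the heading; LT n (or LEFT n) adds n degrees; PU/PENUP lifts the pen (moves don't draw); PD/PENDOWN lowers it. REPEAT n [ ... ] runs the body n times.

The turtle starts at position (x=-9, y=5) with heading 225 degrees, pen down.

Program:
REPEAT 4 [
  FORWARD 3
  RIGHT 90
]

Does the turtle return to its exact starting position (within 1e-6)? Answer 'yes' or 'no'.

Executing turtle program step by step:
Start: pos=(-9,5), heading=225, pen down
REPEAT 4 [
  -- iteration 1/4 --
  FD 3: (-9,5) -> (-11.121,2.879) [heading=225, draw]
  RT 90: heading 225 -> 135
  -- iteration 2/4 --
  FD 3: (-11.121,2.879) -> (-13.243,5) [heading=135, draw]
  RT 90: heading 135 -> 45
  -- iteration 3/4 --
  FD 3: (-13.243,5) -> (-11.121,7.121) [heading=45, draw]
  RT 90: heading 45 -> 315
  -- iteration 4/4 --
  FD 3: (-11.121,7.121) -> (-9,5) [heading=315, draw]
  RT 90: heading 315 -> 225
]
Final: pos=(-9,5), heading=225, 4 segment(s) drawn

Start position: (-9, 5)
Final position: (-9, 5)
Distance = 0; < 1e-6 -> CLOSED

Answer: yes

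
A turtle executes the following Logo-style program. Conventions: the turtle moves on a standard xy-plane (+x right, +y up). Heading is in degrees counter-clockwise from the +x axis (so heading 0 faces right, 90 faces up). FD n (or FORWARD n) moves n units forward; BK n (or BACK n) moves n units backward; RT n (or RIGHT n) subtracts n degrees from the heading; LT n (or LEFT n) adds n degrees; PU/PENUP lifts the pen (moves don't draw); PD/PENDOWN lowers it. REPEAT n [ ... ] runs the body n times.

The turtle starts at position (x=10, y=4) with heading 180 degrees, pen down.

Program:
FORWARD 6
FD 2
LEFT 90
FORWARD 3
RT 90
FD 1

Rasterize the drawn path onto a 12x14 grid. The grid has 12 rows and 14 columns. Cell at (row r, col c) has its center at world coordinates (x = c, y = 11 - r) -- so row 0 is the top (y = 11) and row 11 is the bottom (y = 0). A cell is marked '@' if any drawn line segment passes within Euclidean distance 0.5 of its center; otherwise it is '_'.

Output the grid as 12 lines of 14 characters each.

Answer: ______________
______________
______________
______________
______________
______________
______________
__@@@@@@@@@___
__@___________
__@___________
_@@___________
______________

Derivation:
Segment 0: (10,4) -> (4,4)
Segment 1: (4,4) -> (2,4)
Segment 2: (2,4) -> (2,1)
Segment 3: (2,1) -> (1,1)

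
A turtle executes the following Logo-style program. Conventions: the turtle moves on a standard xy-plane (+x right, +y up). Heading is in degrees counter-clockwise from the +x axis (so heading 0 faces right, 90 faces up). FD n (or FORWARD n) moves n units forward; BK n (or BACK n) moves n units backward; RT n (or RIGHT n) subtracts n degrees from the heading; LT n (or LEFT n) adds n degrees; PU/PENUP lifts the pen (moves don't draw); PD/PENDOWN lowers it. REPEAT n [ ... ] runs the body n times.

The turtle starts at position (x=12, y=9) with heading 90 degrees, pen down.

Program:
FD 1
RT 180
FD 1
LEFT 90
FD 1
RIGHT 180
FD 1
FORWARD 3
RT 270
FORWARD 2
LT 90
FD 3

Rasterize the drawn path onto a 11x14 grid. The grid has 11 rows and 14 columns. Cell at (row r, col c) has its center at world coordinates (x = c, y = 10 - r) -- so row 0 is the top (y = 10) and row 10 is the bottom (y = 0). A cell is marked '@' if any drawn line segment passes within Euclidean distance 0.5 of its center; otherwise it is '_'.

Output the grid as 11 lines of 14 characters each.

Answer: ____________@_
_________@@@@@
_________@____
_________@@@@_
______________
______________
______________
______________
______________
______________
______________

Derivation:
Segment 0: (12,9) -> (12,10)
Segment 1: (12,10) -> (12,9)
Segment 2: (12,9) -> (13,9)
Segment 3: (13,9) -> (12,9)
Segment 4: (12,9) -> (9,9)
Segment 5: (9,9) -> (9,7)
Segment 6: (9,7) -> (12,7)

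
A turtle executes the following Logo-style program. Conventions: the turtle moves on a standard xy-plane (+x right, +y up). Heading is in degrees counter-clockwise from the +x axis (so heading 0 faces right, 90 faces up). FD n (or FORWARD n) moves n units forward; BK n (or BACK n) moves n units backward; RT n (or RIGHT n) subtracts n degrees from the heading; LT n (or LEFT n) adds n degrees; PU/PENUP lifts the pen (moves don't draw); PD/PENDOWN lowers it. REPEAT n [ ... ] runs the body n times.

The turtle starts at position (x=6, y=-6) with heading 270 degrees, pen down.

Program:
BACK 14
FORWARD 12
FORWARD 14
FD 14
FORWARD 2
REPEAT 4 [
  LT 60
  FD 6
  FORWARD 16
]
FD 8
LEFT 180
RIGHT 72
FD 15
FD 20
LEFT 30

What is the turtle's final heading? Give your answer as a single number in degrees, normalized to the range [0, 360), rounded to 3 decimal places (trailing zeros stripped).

Executing turtle program step by step:
Start: pos=(6,-6), heading=270, pen down
BK 14: (6,-6) -> (6,8) [heading=270, draw]
FD 12: (6,8) -> (6,-4) [heading=270, draw]
FD 14: (6,-4) -> (6,-18) [heading=270, draw]
FD 14: (6,-18) -> (6,-32) [heading=270, draw]
FD 2: (6,-32) -> (6,-34) [heading=270, draw]
REPEAT 4 [
  -- iteration 1/4 --
  LT 60: heading 270 -> 330
  FD 6: (6,-34) -> (11.196,-37) [heading=330, draw]
  FD 16: (11.196,-37) -> (25.053,-45) [heading=330, draw]
  -- iteration 2/4 --
  LT 60: heading 330 -> 30
  FD 6: (25.053,-45) -> (30.249,-42) [heading=30, draw]
  FD 16: (30.249,-42) -> (44.105,-34) [heading=30, draw]
  -- iteration 3/4 --
  LT 60: heading 30 -> 90
  FD 6: (44.105,-34) -> (44.105,-28) [heading=90, draw]
  FD 16: (44.105,-28) -> (44.105,-12) [heading=90, draw]
  -- iteration 4/4 --
  LT 60: heading 90 -> 150
  FD 6: (44.105,-12) -> (38.909,-9) [heading=150, draw]
  FD 16: (38.909,-9) -> (25.053,-1) [heading=150, draw]
]
FD 8: (25.053,-1) -> (18.124,3) [heading=150, draw]
LT 180: heading 150 -> 330
RT 72: heading 330 -> 258
FD 15: (18.124,3) -> (15.006,-11.672) [heading=258, draw]
FD 20: (15.006,-11.672) -> (10.847,-31.235) [heading=258, draw]
LT 30: heading 258 -> 288
Final: pos=(10.847,-31.235), heading=288, 16 segment(s) drawn

Answer: 288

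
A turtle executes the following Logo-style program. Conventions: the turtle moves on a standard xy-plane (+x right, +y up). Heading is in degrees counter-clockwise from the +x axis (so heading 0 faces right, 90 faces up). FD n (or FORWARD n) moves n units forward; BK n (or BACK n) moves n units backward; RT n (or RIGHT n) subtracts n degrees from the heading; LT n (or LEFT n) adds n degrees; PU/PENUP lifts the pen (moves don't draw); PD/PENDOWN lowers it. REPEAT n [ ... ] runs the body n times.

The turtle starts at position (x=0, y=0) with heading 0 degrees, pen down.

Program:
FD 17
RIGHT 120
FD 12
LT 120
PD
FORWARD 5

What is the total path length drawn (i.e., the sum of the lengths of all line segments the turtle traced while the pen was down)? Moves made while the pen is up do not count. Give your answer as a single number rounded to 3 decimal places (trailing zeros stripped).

Answer: 34

Derivation:
Executing turtle program step by step:
Start: pos=(0,0), heading=0, pen down
FD 17: (0,0) -> (17,0) [heading=0, draw]
RT 120: heading 0 -> 240
FD 12: (17,0) -> (11,-10.392) [heading=240, draw]
LT 120: heading 240 -> 0
PD: pen down
FD 5: (11,-10.392) -> (16,-10.392) [heading=0, draw]
Final: pos=(16,-10.392), heading=0, 3 segment(s) drawn

Segment lengths:
  seg 1: (0,0) -> (17,0), length = 17
  seg 2: (17,0) -> (11,-10.392), length = 12
  seg 3: (11,-10.392) -> (16,-10.392), length = 5
Total = 34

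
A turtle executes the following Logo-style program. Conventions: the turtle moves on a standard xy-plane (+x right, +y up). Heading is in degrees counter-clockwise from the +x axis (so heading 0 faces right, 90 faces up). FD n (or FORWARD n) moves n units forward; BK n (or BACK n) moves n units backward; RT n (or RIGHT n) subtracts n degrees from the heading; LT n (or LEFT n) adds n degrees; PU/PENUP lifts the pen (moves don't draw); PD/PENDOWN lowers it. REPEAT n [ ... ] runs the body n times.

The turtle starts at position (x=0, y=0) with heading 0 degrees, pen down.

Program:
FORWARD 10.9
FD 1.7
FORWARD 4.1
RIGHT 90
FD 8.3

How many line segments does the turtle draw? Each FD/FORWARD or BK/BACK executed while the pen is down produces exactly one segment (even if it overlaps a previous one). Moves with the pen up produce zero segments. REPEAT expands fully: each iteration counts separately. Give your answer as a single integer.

Answer: 4

Derivation:
Executing turtle program step by step:
Start: pos=(0,0), heading=0, pen down
FD 10.9: (0,0) -> (10.9,0) [heading=0, draw]
FD 1.7: (10.9,0) -> (12.6,0) [heading=0, draw]
FD 4.1: (12.6,0) -> (16.7,0) [heading=0, draw]
RT 90: heading 0 -> 270
FD 8.3: (16.7,0) -> (16.7,-8.3) [heading=270, draw]
Final: pos=(16.7,-8.3), heading=270, 4 segment(s) drawn
Segments drawn: 4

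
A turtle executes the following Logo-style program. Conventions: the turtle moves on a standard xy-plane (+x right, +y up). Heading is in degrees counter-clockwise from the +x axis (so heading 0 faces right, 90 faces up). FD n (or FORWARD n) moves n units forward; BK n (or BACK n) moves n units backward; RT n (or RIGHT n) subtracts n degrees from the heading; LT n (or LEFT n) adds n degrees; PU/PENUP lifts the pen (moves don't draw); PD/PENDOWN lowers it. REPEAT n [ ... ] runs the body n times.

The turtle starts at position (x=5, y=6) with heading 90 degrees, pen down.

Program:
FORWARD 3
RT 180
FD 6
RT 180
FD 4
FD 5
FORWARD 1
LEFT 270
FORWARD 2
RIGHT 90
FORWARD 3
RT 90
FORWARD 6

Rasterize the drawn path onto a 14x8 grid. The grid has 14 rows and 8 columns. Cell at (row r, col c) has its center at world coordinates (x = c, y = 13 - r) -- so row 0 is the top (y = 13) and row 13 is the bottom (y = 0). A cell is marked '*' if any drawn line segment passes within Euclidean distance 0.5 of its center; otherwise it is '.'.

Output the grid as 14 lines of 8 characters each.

Segment 0: (5,6) -> (5,9)
Segment 1: (5,9) -> (5,3)
Segment 2: (5,3) -> (5,7)
Segment 3: (5,7) -> (5,12)
Segment 4: (5,12) -> (5,13)
Segment 5: (5,13) -> (7,13)
Segment 6: (7,13) -> (7,10)
Segment 7: (7,10) -> (1,10)

Answer: .....***
.....*.*
.....*.*
.*******
.....*..
.....*..
.....*..
.....*..
.....*..
.....*..
.....*..
........
........
........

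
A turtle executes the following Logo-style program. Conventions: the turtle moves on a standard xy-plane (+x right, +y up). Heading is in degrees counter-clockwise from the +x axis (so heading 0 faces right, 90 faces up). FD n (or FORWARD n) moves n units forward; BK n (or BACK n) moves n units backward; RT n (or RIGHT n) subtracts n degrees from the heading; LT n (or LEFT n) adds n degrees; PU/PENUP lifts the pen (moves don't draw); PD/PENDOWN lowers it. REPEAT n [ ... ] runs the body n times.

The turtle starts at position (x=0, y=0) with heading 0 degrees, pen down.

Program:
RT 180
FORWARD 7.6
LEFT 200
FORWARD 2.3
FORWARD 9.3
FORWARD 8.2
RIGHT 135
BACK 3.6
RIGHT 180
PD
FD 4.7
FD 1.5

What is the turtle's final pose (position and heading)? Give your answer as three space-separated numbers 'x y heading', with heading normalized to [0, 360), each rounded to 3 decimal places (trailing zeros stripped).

Executing turtle program step by step:
Start: pos=(0,0), heading=0, pen down
RT 180: heading 0 -> 180
FD 7.6: (0,0) -> (-7.6,0) [heading=180, draw]
LT 200: heading 180 -> 20
FD 2.3: (-7.6,0) -> (-5.439,0.787) [heading=20, draw]
FD 9.3: (-5.439,0.787) -> (3.3,3.967) [heading=20, draw]
FD 8.2: (3.3,3.967) -> (11.006,6.772) [heading=20, draw]
RT 135: heading 20 -> 245
BK 3.6: (11.006,6.772) -> (12.527,10.035) [heading=245, draw]
RT 180: heading 245 -> 65
PD: pen down
FD 4.7: (12.527,10.035) -> (14.514,14.294) [heading=65, draw]
FD 1.5: (14.514,14.294) -> (15.148,15.654) [heading=65, draw]
Final: pos=(15.148,15.654), heading=65, 7 segment(s) drawn

Answer: 15.148 15.654 65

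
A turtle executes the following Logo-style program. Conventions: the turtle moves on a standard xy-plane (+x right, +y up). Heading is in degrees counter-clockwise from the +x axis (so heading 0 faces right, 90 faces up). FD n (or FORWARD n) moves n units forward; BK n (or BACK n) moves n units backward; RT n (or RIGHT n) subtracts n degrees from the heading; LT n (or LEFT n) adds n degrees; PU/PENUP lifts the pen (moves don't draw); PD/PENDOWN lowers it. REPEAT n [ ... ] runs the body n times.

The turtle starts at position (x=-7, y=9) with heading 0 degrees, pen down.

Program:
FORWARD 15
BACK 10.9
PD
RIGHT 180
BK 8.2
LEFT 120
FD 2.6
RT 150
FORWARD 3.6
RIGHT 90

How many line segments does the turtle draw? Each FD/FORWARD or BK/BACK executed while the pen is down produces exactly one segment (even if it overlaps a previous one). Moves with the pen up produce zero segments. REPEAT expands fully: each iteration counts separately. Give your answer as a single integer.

Executing turtle program step by step:
Start: pos=(-7,9), heading=0, pen down
FD 15: (-7,9) -> (8,9) [heading=0, draw]
BK 10.9: (8,9) -> (-2.9,9) [heading=0, draw]
PD: pen down
RT 180: heading 0 -> 180
BK 8.2: (-2.9,9) -> (5.3,9) [heading=180, draw]
LT 120: heading 180 -> 300
FD 2.6: (5.3,9) -> (6.6,6.748) [heading=300, draw]
RT 150: heading 300 -> 150
FD 3.6: (6.6,6.748) -> (3.482,8.548) [heading=150, draw]
RT 90: heading 150 -> 60
Final: pos=(3.482,8.548), heading=60, 5 segment(s) drawn
Segments drawn: 5

Answer: 5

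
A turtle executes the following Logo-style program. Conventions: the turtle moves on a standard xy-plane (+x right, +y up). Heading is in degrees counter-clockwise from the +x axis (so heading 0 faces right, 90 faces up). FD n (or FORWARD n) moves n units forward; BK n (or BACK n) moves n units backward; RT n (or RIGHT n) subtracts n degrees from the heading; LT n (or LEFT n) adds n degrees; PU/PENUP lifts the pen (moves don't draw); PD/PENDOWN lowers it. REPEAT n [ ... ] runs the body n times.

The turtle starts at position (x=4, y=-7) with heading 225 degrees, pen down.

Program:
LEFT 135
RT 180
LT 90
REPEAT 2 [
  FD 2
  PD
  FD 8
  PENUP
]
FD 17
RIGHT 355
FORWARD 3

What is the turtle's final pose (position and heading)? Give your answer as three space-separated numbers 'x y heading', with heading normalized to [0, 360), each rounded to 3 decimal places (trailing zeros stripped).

Executing turtle program step by step:
Start: pos=(4,-7), heading=225, pen down
LT 135: heading 225 -> 0
RT 180: heading 0 -> 180
LT 90: heading 180 -> 270
REPEAT 2 [
  -- iteration 1/2 --
  FD 2: (4,-7) -> (4,-9) [heading=270, draw]
  PD: pen down
  FD 8: (4,-9) -> (4,-17) [heading=270, draw]
  PU: pen up
  -- iteration 2/2 --
  FD 2: (4,-17) -> (4,-19) [heading=270, move]
  PD: pen down
  FD 8: (4,-19) -> (4,-27) [heading=270, draw]
  PU: pen up
]
FD 17: (4,-27) -> (4,-44) [heading=270, move]
RT 355: heading 270 -> 275
FD 3: (4,-44) -> (4.261,-46.989) [heading=275, move]
Final: pos=(4.261,-46.989), heading=275, 3 segment(s) drawn

Answer: 4.261 -46.989 275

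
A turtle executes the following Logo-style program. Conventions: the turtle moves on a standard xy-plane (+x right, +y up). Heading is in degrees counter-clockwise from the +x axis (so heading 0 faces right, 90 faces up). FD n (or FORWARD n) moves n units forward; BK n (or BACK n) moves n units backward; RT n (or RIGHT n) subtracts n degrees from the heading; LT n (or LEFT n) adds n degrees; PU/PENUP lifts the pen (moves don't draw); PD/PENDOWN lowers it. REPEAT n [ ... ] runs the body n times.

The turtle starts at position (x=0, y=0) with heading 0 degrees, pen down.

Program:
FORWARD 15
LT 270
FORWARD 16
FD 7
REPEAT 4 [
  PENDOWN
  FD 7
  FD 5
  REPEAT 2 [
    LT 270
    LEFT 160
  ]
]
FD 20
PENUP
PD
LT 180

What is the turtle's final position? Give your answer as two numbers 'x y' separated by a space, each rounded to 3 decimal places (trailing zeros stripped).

Answer: 14.448 -15.097

Derivation:
Executing turtle program step by step:
Start: pos=(0,0), heading=0, pen down
FD 15: (0,0) -> (15,0) [heading=0, draw]
LT 270: heading 0 -> 270
FD 16: (15,0) -> (15,-16) [heading=270, draw]
FD 7: (15,-16) -> (15,-23) [heading=270, draw]
REPEAT 4 [
  -- iteration 1/4 --
  PD: pen down
  FD 7: (15,-23) -> (15,-30) [heading=270, draw]
  FD 5: (15,-30) -> (15,-35) [heading=270, draw]
  REPEAT 2 [
    -- iteration 1/2 --
    LT 270: heading 270 -> 180
    LT 160: heading 180 -> 340
    -- iteration 2/2 --
    LT 270: heading 340 -> 250
    LT 160: heading 250 -> 50
  ]
  -- iteration 2/4 --
  PD: pen down
  FD 7: (15,-35) -> (19.5,-29.638) [heading=50, draw]
  FD 5: (19.5,-29.638) -> (22.713,-25.807) [heading=50, draw]
  REPEAT 2 [
    -- iteration 1/2 --
    LT 270: heading 50 -> 320
    LT 160: heading 320 -> 120
    -- iteration 2/2 --
    LT 270: heading 120 -> 30
    LT 160: heading 30 -> 190
  ]
  -- iteration 3/4 --
  PD: pen down
  FD 7: (22.713,-25.807) -> (15.82,-27.023) [heading=190, draw]
  FD 5: (15.82,-27.023) -> (10.896,-27.891) [heading=190, draw]
  REPEAT 2 [
    -- iteration 1/2 --
    LT 270: heading 190 -> 100
    LT 160: heading 100 -> 260
    -- iteration 2/2 --
    LT 270: heading 260 -> 170
    LT 160: heading 170 -> 330
  ]
  -- iteration 4/4 --
  PD: pen down
  FD 7: (10.896,-27.891) -> (16.958,-31.391) [heading=330, draw]
  FD 5: (16.958,-31.391) -> (21.288,-33.891) [heading=330, draw]
  REPEAT 2 [
    -- iteration 1/2 --
    LT 270: heading 330 -> 240
    LT 160: heading 240 -> 40
    -- iteration 2/2 --
    LT 270: heading 40 -> 310
    LT 160: heading 310 -> 110
  ]
]
FD 20: (21.288,-33.891) -> (14.448,-15.097) [heading=110, draw]
PU: pen up
PD: pen down
LT 180: heading 110 -> 290
Final: pos=(14.448,-15.097), heading=290, 12 segment(s) drawn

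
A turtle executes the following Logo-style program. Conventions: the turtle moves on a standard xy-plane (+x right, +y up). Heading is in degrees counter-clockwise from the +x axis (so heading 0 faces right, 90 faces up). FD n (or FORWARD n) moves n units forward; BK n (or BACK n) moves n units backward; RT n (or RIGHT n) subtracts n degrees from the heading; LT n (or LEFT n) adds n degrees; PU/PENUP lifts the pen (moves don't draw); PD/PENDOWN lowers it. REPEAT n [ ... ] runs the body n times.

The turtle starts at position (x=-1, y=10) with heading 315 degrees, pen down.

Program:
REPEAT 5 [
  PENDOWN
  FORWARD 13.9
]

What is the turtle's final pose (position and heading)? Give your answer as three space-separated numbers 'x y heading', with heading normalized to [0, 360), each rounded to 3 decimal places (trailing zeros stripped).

Executing turtle program step by step:
Start: pos=(-1,10), heading=315, pen down
REPEAT 5 [
  -- iteration 1/5 --
  PD: pen down
  FD 13.9: (-1,10) -> (8.829,0.171) [heading=315, draw]
  -- iteration 2/5 --
  PD: pen down
  FD 13.9: (8.829,0.171) -> (18.658,-9.658) [heading=315, draw]
  -- iteration 3/5 --
  PD: pen down
  FD 13.9: (18.658,-9.658) -> (28.486,-19.486) [heading=315, draw]
  -- iteration 4/5 --
  PD: pen down
  FD 13.9: (28.486,-19.486) -> (38.315,-29.315) [heading=315, draw]
  -- iteration 5/5 --
  PD: pen down
  FD 13.9: (38.315,-29.315) -> (48.144,-39.144) [heading=315, draw]
]
Final: pos=(48.144,-39.144), heading=315, 5 segment(s) drawn

Answer: 48.144 -39.144 315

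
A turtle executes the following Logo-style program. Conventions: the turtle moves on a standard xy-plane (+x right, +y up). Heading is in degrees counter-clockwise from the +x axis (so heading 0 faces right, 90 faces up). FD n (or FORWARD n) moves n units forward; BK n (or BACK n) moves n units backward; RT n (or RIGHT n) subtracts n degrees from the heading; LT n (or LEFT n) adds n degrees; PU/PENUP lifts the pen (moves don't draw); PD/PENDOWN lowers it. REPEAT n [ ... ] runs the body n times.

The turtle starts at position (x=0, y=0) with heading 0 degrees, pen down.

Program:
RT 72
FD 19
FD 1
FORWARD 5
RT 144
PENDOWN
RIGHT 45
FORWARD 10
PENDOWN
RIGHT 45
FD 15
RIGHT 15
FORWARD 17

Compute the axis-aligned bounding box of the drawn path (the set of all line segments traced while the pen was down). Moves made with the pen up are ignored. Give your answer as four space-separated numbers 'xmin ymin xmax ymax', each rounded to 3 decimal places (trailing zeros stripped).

Executing turtle program step by step:
Start: pos=(0,0), heading=0, pen down
RT 72: heading 0 -> 288
FD 19: (0,0) -> (5.871,-18.07) [heading=288, draw]
FD 1: (5.871,-18.07) -> (6.18,-19.021) [heading=288, draw]
FD 5: (6.18,-19.021) -> (7.725,-23.776) [heading=288, draw]
RT 144: heading 288 -> 144
PD: pen down
RT 45: heading 144 -> 99
FD 10: (7.725,-23.776) -> (6.161,-13.9) [heading=99, draw]
PD: pen down
RT 45: heading 99 -> 54
FD 15: (6.161,-13.9) -> (14.978,-1.764) [heading=54, draw]
RT 15: heading 54 -> 39
FD 17: (14.978,-1.764) -> (28.189,8.934) [heading=39, draw]
Final: pos=(28.189,8.934), heading=39, 6 segment(s) drawn

Segment endpoints: x in {0, 5.871, 6.161, 6.18, 7.725, 14.978, 28.189}, y in {-23.776, -19.021, -18.07, -13.9, -1.764, 0, 8.934}
xmin=0, ymin=-23.776, xmax=28.189, ymax=8.934

Answer: 0 -23.776 28.189 8.934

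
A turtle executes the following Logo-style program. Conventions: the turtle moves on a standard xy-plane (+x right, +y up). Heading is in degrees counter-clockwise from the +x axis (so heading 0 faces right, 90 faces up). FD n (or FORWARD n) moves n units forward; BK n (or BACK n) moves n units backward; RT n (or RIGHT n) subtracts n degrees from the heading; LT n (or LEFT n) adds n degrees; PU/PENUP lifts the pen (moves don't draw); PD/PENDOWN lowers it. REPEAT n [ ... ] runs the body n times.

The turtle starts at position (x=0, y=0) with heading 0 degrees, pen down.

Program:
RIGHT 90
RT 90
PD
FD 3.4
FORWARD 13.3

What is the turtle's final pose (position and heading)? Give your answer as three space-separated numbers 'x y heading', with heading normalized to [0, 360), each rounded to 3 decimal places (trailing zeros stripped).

Executing turtle program step by step:
Start: pos=(0,0), heading=0, pen down
RT 90: heading 0 -> 270
RT 90: heading 270 -> 180
PD: pen down
FD 3.4: (0,0) -> (-3.4,0) [heading=180, draw]
FD 13.3: (-3.4,0) -> (-16.7,0) [heading=180, draw]
Final: pos=(-16.7,0), heading=180, 2 segment(s) drawn

Answer: -16.7 0 180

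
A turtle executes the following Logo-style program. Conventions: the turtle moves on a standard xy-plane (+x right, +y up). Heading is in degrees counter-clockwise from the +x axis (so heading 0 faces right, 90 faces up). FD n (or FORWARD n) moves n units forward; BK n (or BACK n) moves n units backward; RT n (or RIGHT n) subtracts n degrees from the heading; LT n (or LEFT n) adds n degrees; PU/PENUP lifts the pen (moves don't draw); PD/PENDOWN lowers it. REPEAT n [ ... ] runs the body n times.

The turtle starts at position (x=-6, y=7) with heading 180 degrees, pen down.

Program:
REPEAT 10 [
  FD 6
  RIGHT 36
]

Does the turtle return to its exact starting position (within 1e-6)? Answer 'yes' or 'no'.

Executing turtle program step by step:
Start: pos=(-6,7), heading=180, pen down
REPEAT 10 [
  -- iteration 1/10 --
  FD 6: (-6,7) -> (-12,7) [heading=180, draw]
  RT 36: heading 180 -> 144
  -- iteration 2/10 --
  FD 6: (-12,7) -> (-16.854,10.527) [heading=144, draw]
  RT 36: heading 144 -> 108
  -- iteration 3/10 --
  FD 6: (-16.854,10.527) -> (-18.708,16.233) [heading=108, draw]
  RT 36: heading 108 -> 72
  -- iteration 4/10 --
  FD 6: (-18.708,16.233) -> (-16.854,21.939) [heading=72, draw]
  RT 36: heading 72 -> 36
  -- iteration 5/10 --
  FD 6: (-16.854,21.939) -> (-12,25.466) [heading=36, draw]
  RT 36: heading 36 -> 0
  -- iteration 6/10 --
  FD 6: (-12,25.466) -> (-6,25.466) [heading=0, draw]
  RT 36: heading 0 -> 324
  -- iteration 7/10 --
  FD 6: (-6,25.466) -> (-1.146,21.939) [heading=324, draw]
  RT 36: heading 324 -> 288
  -- iteration 8/10 --
  FD 6: (-1.146,21.939) -> (0.708,16.233) [heading=288, draw]
  RT 36: heading 288 -> 252
  -- iteration 9/10 --
  FD 6: (0.708,16.233) -> (-1.146,10.527) [heading=252, draw]
  RT 36: heading 252 -> 216
  -- iteration 10/10 --
  FD 6: (-1.146,10.527) -> (-6,7) [heading=216, draw]
  RT 36: heading 216 -> 180
]
Final: pos=(-6,7), heading=180, 10 segment(s) drawn

Start position: (-6, 7)
Final position: (-6, 7)
Distance = 0; < 1e-6 -> CLOSED

Answer: yes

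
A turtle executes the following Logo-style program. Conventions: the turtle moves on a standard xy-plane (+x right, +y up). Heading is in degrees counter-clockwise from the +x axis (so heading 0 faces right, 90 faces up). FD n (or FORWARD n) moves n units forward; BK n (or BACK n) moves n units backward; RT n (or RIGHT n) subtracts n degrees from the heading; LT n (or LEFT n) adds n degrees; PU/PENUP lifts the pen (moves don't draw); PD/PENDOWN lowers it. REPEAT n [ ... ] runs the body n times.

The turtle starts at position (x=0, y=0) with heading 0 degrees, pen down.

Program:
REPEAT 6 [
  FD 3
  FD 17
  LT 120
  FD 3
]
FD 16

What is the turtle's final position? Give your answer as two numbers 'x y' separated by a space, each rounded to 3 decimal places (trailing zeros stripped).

Executing turtle program step by step:
Start: pos=(0,0), heading=0, pen down
REPEAT 6 [
  -- iteration 1/6 --
  FD 3: (0,0) -> (3,0) [heading=0, draw]
  FD 17: (3,0) -> (20,0) [heading=0, draw]
  LT 120: heading 0 -> 120
  FD 3: (20,0) -> (18.5,2.598) [heading=120, draw]
  -- iteration 2/6 --
  FD 3: (18.5,2.598) -> (17,5.196) [heading=120, draw]
  FD 17: (17,5.196) -> (8.5,19.919) [heading=120, draw]
  LT 120: heading 120 -> 240
  FD 3: (8.5,19.919) -> (7,17.321) [heading=240, draw]
  -- iteration 3/6 --
  FD 3: (7,17.321) -> (5.5,14.722) [heading=240, draw]
  FD 17: (5.5,14.722) -> (-3,0) [heading=240, draw]
  LT 120: heading 240 -> 0
  FD 3: (-3,0) -> (0,0) [heading=0, draw]
  -- iteration 4/6 --
  FD 3: (0,0) -> (3,0) [heading=0, draw]
  FD 17: (3,0) -> (20,0) [heading=0, draw]
  LT 120: heading 0 -> 120
  FD 3: (20,0) -> (18.5,2.598) [heading=120, draw]
  -- iteration 5/6 --
  FD 3: (18.5,2.598) -> (17,5.196) [heading=120, draw]
  FD 17: (17,5.196) -> (8.5,19.919) [heading=120, draw]
  LT 120: heading 120 -> 240
  FD 3: (8.5,19.919) -> (7,17.321) [heading=240, draw]
  -- iteration 6/6 --
  FD 3: (7,17.321) -> (5.5,14.722) [heading=240, draw]
  FD 17: (5.5,14.722) -> (-3,0) [heading=240, draw]
  LT 120: heading 240 -> 0
  FD 3: (-3,0) -> (0,0) [heading=0, draw]
]
FD 16: (0,0) -> (16,0) [heading=0, draw]
Final: pos=(16,0), heading=0, 19 segment(s) drawn

Answer: 16 0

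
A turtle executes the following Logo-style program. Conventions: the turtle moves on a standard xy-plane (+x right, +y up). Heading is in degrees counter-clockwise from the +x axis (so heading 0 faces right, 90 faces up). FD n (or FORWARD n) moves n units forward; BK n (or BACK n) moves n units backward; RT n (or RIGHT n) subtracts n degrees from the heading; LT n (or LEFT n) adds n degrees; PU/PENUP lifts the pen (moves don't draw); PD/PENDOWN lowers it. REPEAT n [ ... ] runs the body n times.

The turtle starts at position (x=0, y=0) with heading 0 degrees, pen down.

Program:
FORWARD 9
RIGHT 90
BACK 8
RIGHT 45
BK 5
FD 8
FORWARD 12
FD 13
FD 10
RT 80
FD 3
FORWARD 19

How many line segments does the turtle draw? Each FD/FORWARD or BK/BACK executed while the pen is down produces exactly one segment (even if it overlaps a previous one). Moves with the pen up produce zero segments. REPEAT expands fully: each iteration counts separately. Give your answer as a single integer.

Answer: 9

Derivation:
Executing turtle program step by step:
Start: pos=(0,0), heading=0, pen down
FD 9: (0,0) -> (9,0) [heading=0, draw]
RT 90: heading 0 -> 270
BK 8: (9,0) -> (9,8) [heading=270, draw]
RT 45: heading 270 -> 225
BK 5: (9,8) -> (12.536,11.536) [heading=225, draw]
FD 8: (12.536,11.536) -> (6.879,5.879) [heading=225, draw]
FD 12: (6.879,5.879) -> (-1.607,-2.607) [heading=225, draw]
FD 13: (-1.607,-2.607) -> (-10.799,-11.799) [heading=225, draw]
FD 10: (-10.799,-11.799) -> (-17.87,-18.87) [heading=225, draw]
RT 80: heading 225 -> 145
FD 3: (-17.87,-18.87) -> (-20.328,-17.149) [heading=145, draw]
FD 19: (-20.328,-17.149) -> (-35.891,-6.251) [heading=145, draw]
Final: pos=(-35.891,-6.251), heading=145, 9 segment(s) drawn
Segments drawn: 9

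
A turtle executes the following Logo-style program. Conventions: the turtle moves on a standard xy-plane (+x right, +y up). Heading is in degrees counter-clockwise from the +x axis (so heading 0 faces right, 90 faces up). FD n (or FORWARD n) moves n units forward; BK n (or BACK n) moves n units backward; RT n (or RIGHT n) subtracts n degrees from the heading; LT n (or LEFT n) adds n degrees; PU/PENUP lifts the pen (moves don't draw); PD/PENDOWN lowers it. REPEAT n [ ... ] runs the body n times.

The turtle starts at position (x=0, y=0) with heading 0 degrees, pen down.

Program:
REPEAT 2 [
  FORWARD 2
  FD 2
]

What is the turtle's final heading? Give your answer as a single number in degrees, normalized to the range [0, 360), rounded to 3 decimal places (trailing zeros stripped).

Executing turtle program step by step:
Start: pos=(0,0), heading=0, pen down
REPEAT 2 [
  -- iteration 1/2 --
  FD 2: (0,0) -> (2,0) [heading=0, draw]
  FD 2: (2,0) -> (4,0) [heading=0, draw]
  -- iteration 2/2 --
  FD 2: (4,0) -> (6,0) [heading=0, draw]
  FD 2: (6,0) -> (8,0) [heading=0, draw]
]
Final: pos=(8,0), heading=0, 4 segment(s) drawn

Answer: 0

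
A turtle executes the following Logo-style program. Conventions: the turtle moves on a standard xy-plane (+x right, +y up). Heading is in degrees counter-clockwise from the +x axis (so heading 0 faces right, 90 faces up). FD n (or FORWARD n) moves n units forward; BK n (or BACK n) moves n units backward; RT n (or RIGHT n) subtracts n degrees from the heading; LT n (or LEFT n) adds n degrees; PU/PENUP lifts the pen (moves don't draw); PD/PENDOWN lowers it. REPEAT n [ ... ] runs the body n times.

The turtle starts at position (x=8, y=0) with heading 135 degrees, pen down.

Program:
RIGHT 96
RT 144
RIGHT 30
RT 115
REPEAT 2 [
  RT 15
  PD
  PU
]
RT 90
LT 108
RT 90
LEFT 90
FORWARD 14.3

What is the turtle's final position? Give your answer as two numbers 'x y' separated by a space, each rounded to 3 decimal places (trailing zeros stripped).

Executing turtle program step by step:
Start: pos=(8,0), heading=135, pen down
RT 96: heading 135 -> 39
RT 144: heading 39 -> 255
RT 30: heading 255 -> 225
RT 115: heading 225 -> 110
REPEAT 2 [
  -- iteration 1/2 --
  RT 15: heading 110 -> 95
  PD: pen down
  PU: pen up
  -- iteration 2/2 --
  RT 15: heading 95 -> 80
  PD: pen down
  PU: pen up
]
RT 90: heading 80 -> 350
LT 108: heading 350 -> 98
RT 90: heading 98 -> 8
LT 90: heading 8 -> 98
FD 14.3: (8,0) -> (6.01,14.161) [heading=98, move]
Final: pos=(6.01,14.161), heading=98, 0 segment(s) drawn

Answer: 6.01 14.161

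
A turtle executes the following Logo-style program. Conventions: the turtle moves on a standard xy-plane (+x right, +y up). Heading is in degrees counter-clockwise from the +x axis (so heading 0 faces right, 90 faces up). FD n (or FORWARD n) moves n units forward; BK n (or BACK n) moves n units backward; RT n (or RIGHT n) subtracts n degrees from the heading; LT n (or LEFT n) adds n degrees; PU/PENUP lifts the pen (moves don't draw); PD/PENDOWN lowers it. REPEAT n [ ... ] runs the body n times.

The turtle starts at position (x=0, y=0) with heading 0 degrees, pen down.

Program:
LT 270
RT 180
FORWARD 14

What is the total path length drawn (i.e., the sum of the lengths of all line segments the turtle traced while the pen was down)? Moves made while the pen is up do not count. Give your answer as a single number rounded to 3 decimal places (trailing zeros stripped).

Answer: 14

Derivation:
Executing turtle program step by step:
Start: pos=(0,0), heading=0, pen down
LT 270: heading 0 -> 270
RT 180: heading 270 -> 90
FD 14: (0,0) -> (0,14) [heading=90, draw]
Final: pos=(0,14), heading=90, 1 segment(s) drawn

Segment lengths:
  seg 1: (0,0) -> (0,14), length = 14
Total = 14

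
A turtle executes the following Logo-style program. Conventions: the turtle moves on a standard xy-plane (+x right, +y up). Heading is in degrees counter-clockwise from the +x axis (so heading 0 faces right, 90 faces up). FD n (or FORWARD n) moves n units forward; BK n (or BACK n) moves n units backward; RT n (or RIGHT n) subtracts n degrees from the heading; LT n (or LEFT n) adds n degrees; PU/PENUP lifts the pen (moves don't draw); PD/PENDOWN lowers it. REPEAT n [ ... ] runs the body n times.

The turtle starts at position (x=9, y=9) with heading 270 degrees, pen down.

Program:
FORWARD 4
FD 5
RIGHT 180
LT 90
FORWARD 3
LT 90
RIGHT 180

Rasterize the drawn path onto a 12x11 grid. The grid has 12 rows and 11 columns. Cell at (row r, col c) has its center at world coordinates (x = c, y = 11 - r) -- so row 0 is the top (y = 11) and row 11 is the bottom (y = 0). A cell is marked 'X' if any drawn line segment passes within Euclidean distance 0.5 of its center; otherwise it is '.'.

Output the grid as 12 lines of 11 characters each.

Answer: ...........
...........
.........X.
.........X.
.........X.
.........X.
.........X.
.........X.
.........X.
.........X.
.........X.
......XXXX.

Derivation:
Segment 0: (9,9) -> (9,5)
Segment 1: (9,5) -> (9,0)
Segment 2: (9,0) -> (6,0)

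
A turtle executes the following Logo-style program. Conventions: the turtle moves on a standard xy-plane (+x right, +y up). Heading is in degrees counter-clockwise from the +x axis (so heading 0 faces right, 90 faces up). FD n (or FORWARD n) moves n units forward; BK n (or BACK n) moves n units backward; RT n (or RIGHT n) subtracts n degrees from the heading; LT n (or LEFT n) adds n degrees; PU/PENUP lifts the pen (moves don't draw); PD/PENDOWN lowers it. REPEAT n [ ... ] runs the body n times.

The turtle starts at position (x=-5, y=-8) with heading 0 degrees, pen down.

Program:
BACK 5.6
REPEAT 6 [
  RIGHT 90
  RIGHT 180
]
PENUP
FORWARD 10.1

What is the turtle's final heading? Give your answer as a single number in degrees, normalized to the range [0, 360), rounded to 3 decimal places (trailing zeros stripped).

Executing turtle program step by step:
Start: pos=(-5,-8), heading=0, pen down
BK 5.6: (-5,-8) -> (-10.6,-8) [heading=0, draw]
REPEAT 6 [
  -- iteration 1/6 --
  RT 90: heading 0 -> 270
  RT 180: heading 270 -> 90
  -- iteration 2/6 --
  RT 90: heading 90 -> 0
  RT 180: heading 0 -> 180
  -- iteration 3/6 --
  RT 90: heading 180 -> 90
  RT 180: heading 90 -> 270
  -- iteration 4/6 --
  RT 90: heading 270 -> 180
  RT 180: heading 180 -> 0
  -- iteration 5/6 --
  RT 90: heading 0 -> 270
  RT 180: heading 270 -> 90
  -- iteration 6/6 --
  RT 90: heading 90 -> 0
  RT 180: heading 0 -> 180
]
PU: pen up
FD 10.1: (-10.6,-8) -> (-20.7,-8) [heading=180, move]
Final: pos=(-20.7,-8), heading=180, 1 segment(s) drawn

Answer: 180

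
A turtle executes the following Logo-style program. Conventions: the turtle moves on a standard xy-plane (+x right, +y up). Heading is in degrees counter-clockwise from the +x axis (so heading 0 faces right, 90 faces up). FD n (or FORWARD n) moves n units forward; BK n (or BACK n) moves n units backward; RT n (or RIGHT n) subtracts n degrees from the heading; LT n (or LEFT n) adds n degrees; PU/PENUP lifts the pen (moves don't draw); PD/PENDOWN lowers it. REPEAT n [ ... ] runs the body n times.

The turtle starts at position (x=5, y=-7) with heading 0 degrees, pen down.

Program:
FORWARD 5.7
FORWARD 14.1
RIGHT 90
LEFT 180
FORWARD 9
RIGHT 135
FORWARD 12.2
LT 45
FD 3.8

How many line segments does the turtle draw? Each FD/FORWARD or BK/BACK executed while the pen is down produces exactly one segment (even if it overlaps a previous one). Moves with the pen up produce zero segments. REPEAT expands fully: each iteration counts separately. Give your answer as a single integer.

Executing turtle program step by step:
Start: pos=(5,-7), heading=0, pen down
FD 5.7: (5,-7) -> (10.7,-7) [heading=0, draw]
FD 14.1: (10.7,-7) -> (24.8,-7) [heading=0, draw]
RT 90: heading 0 -> 270
LT 180: heading 270 -> 90
FD 9: (24.8,-7) -> (24.8,2) [heading=90, draw]
RT 135: heading 90 -> 315
FD 12.2: (24.8,2) -> (33.427,-6.627) [heading=315, draw]
LT 45: heading 315 -> 0
FD 3.8: (33.427,-6.627) -> (37.227,-6.627) [heading=0, draw]
Final: pos=(37.227,-6.627), heading=0, 5 segment(s) drawn
Segments drawn: 5

Answer: 5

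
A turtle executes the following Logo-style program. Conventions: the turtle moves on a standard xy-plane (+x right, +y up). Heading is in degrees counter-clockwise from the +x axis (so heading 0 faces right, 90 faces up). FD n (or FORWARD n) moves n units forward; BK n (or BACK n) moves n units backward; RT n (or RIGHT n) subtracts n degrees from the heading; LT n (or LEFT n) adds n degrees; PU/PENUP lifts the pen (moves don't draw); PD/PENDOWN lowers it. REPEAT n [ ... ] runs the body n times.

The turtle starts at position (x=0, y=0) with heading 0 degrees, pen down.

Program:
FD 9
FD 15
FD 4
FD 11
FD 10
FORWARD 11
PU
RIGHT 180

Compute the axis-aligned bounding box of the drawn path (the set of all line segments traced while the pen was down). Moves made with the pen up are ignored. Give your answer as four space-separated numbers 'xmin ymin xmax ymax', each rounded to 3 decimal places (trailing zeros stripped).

Answer: 0 0 60 0

Derivation:
Executing turtle program step by step:
Start: pos=(0,0), heading=0, pen down
FD 9: (0,0) -> (9,0) [heading=0, draw]
FD 15: (9,0) -> (24,0) [heading=0, draw]
FD 4: (24,0) -> (28,0) [heading=0, draw]
FD 11: (28,0) -> (39,0) [heading=0, draw]
FD 10: (39,0) -> (49,0) [heading=0, draw]
FD 11: (49,0) -> (60,0) [heading=0, draw]
PU: pen up
RT 180: heading 0 -> 180
Final: pos=(60,0), heading=180, 6 segment(s) drawn

Segment endpoints: x in {0, 9, 24, 28, 39, 49, 60}, y in {0}
xmin=0, ymin=0, xmax=60, ymax=0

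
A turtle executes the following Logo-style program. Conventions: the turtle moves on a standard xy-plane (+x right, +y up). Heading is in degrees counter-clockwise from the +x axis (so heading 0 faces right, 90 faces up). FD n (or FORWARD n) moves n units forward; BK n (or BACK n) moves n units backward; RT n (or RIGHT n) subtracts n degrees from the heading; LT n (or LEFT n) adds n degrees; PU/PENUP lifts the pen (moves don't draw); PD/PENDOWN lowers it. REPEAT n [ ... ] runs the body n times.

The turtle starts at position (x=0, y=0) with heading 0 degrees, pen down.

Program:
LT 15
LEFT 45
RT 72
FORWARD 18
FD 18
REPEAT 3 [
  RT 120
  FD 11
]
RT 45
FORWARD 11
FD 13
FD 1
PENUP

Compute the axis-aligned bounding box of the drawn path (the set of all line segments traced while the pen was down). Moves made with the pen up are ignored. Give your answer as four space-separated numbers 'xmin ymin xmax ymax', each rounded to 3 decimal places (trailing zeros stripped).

Answer: 0 -28.452 48.829 0

Derivation:
Executing turtle program step by step:
Start: pos=(0,0), heading=0, pen down
LT 15: heading 0 -> 15
LT 45: heading 15 -> 60
RT 72: heading 60 -> 348
FD 18: (0,0) -> (17.607,-3.742) [heading=348, draw]
FD 18: (17.607,-3.742) -> (35.213,-7.485) [heading=348, draw]
REPEAT 3 [
  -- iteration 1/3 --
  RT 120: heading 348 -> 228
  FD 11: (35.213,-7.485) -> (27.853,-15.659) [heading=228, draw]
  -- iteration 2/3 --
  RT 120: heading 228 -> 108
  FD 11: (27.853,-15.659) -> (24.454,-5.198) [heading=108, draw]
  -- iteration 3/3 --
  RT 120: heading 108 -> 348
  FD 11: (24.454,-5.198) -> (35.213,-7.485) [heading=348, draw]
]
RT 45: heading 348 -> 303
FD 11: (35.213,-7.485) -> (41.204,-16.71) [heading=303, draw]
FD 13: (41.204,-16.71) -> (48.285,-27.613) [heading=303, draw]
FD 1: (48.285,-27.613) -> (48.829,-28.452) [heading=303, draw]
PU: pen up
Final: pos=(48.829,-28.452), heading=303, 8 segment(s) drawn

Segment endpoints: x in {0, 17.607, 24.454, 27.853, 35.213, 41.204, 48.285, 48.829}, y in {-28.452, -27.613, -16.71, -15.659, -7.485, -7.485, -5.198, -3.742, 0}
xmin=0, ymin=-28.452, xmax=48.829, ymax=0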